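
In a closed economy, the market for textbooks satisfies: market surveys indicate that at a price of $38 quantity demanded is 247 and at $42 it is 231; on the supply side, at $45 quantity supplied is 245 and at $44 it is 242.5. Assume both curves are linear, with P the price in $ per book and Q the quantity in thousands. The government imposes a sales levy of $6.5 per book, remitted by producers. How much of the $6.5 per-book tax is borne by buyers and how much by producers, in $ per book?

Demand slope: (231 − 247)/(42 − 38) = -4, so Qd = 399 − 4P.
Supply slope: (242.5 − 245)/(44 − 45) = 2.5, so Qs = 2.5P + 132.5.
Without the tax, 399 − 4P = 2.5P + 132.5 gives 6.5P = 266.5, so P* = $41 and Q* = 235.
With the tax collected from producers, supply shifts: Qs = 2.5(P − 6.5) + 132.5.
New equilibrium: buyers pay $43.5, producers receive $37, Q = 225. (Wedge: Pb − Ps = 6.5.)
Burden on buyers: $2.5; on producers: $4. (They sum to $6.5.)

Buyers bear $2.5 per book; producers bear $4 per book.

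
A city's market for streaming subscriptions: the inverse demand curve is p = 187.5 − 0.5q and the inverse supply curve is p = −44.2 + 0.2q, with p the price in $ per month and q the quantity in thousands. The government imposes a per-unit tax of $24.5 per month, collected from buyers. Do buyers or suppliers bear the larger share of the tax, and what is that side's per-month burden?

Buyers bear the larger share: $17.5 per month.

Inverting to q(p) form: qd = 375 − 2p; qs = 5p + 221.
Without the tax, 375 − 2p = 5p + 221 gives 7p = 154, so p* = $22 and q* = 331.
With the tax collected from buyers, demand (in seller-price terms) shifts: qd = 375 − 2(p + 24.5).
Solving gives q = 296 with buyers paying $39.5 and suppliers receiving $15 (the $24.5 wedge).
Per-month burden: buyers $17.5, suppliers $7.
Buyers take the larger share because demand is less price-elastic here (demand slope 2 vs supply slope 5).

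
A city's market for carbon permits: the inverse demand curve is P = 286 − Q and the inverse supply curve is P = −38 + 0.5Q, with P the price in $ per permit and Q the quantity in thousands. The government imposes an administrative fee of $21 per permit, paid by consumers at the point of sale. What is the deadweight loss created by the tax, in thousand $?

Inverting to Q(P) form: Qd = 286 − P; Qs = 2P + 76.
Without the tax, 286 − P = 2P + 76 gives 3P = 210, so P* = $70 and Q* = 216.
With the tax collected from consumers, demand (in seller-price terms) shifts: Qd = 286 − (P + 21).
New equilibrium: consumers pay $84, sellers receive $63, Q = 202. (Wedge: Pb − Ps = 21.)
Quantity falls by |ΔQ| = |216 − 202| = 14.
DWL = ½ · t · |ΔQ| = ½ · 21 · 14 = $147.

Deadweight loss = $147 thousand.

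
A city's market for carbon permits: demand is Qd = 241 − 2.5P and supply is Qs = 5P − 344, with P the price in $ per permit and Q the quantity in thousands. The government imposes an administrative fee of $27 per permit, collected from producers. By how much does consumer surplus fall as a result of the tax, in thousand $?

Consumer surplus falls by $423 thousand.

Without the tax, 241 − 2.5P = 5P − 344 gives 7.5P = 585, so P* = $78 and Q* = 46.
With the tax collected from producers, supply shifts: Qs = 5(P − 27) − 344.
New equilibrium: buyers pay $96, producers receive $69, Q = 1. (Wedge: Pb − Ps = 27.)
ΔCS is the trapezoid between Q = 1 and Q = 46 of height $18: ½ · (46 + 1) · 18 = $423.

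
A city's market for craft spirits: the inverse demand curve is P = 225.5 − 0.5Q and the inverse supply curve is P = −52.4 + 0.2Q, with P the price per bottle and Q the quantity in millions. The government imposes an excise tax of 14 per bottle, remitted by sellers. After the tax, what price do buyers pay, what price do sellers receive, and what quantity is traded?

Inverting to Q(P) form: Qd = 451 − 2P; Qs = 5P + 262.
Before the tax: set 451 − 2P = 5P + 262 → P* = 27, Q* = 397.
With the tax collected from sellers, supply shifts: Qs = 5(P − 14) + 262.
New equilibrium: buyers pay 37, sellers receive 23, Q = 377. (Wedge: Pb − Ps = 14.)
The less price-elastic side of the market bears the larger share of a per-unit tax.

Buyers pay 37; sellers receive 23; quantity = 377.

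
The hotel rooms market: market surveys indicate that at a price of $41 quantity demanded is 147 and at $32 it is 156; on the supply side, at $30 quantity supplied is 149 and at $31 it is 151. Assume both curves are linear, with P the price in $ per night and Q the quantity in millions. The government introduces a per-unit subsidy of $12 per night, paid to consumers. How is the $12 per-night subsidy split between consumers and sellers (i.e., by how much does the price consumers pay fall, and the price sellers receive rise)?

Demand slope: (156 − 147)/(32 − 41) = -1, so Qd = 188 − P.
Supply slope: (151 − 149)/(31 − 30) = 2, so Qs = 2P + 89.
Without the subsidy, 188 − P = 2P + 89 gives 3P = 99, so P* = $33 and Q* = 155.
With a per-unit subsidy paid to consumers, each effectively pays P − 12, so demand becomes Qd = 188 − (P − 12).
Solving gives Q = 163 with consumers paying $25 and sellers receiving $37 (the $12 wedge).
Gain to consumers: $8; to sellers: $4. (They sum to $12.)

Consumers gain $8 per night; sellers gain $4 per night.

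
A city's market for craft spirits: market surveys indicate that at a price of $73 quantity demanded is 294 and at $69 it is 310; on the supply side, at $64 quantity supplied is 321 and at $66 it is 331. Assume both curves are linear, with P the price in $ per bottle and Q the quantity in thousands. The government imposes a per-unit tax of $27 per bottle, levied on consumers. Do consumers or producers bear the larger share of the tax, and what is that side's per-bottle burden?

Consumers bear the larger share: $15 per bottle.

Demand slope: (310 − 294)/(69 − 73) = -4, so Qd = 586 − 4P.
Supply slope: (331 − 321)/(66 − 64) = 5, so Qs = 5P + 1.
Without the tax, 586 − 4P = 5P + 1 gives 9P = 585, so P* = $65 and Q* = 326.
With the tax collected from consumers, demand (in seller-price terms) shifts: Qd = 586 − 4(P + 27).
Solving gives Q = 266 with consumers paying $80 and producers receiving $53 (the $27 wedge).
Per-bottle burden: consumers $15, producers $12.
Consumers take the larger share because demand is less price-elastic here (demand slope 4 vs supply slope 5).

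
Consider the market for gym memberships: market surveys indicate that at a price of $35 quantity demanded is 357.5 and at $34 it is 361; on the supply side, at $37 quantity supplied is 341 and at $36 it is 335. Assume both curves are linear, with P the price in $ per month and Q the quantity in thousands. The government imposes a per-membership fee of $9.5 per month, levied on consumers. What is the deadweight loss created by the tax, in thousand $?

Demand slope: (361 − 357.5)/(34 − 35) = -3.5, so Qd = 480 − 3.5P.
Supply slope: (335 − 341)/(36 − 37) = 6, so Qs = 6P + 119.
Without the tax, 480 − 3.5P = 6P + 119 gives 9.5P = 361, so P* = $38 and Q* = 347.
With the tax collected from consumers, demand (in seller-price terms) shifts: Qd = 480 − 3.5(P + 9.5).
Solving gives Q = 326 with consumers paying $44 and sellers receiving $34.5 (the $9.5 wedge).
Quantity falls by |ΔQ| = |347 − 326| = 21.
DWL = ½ · t · |ΔQ| = ½ · 9.5 · 21 = $99.75.

Deadweight loss = $99.75 thousand.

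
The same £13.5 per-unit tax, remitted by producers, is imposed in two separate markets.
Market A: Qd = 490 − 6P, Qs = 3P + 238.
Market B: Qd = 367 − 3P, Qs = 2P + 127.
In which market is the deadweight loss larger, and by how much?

Market A, by £72.9.

Market A: pre-tax P* = £28, Q* = 322; post-tax Q = 295; deadweight loss = £182.25.
Market B: pre-tax P* = £48, Q* = 223; post-tax Q = 206.8; deadweight loss = £109.35.
Difference: £182.25 vs £109.35 → market A is larger by £72.9.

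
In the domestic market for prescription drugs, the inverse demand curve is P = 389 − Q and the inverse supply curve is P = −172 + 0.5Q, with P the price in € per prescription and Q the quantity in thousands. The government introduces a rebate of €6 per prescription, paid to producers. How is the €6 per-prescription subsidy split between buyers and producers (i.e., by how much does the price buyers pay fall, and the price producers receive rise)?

Inverting to Q(P) form: Qd = 389 − P; Qs = 2P + 344.
Without the subsidy, 389 − P = 2P + 344 gives 3P = 45, so P* = €15 and Q* = 374.
With a per-unit subsidy paid to producers, each receives P + 6 per unit sold, so supply becomes Qs = 2(P + 6) + 344.
Solving gives Q = 378 with buyers paying €11 and producers receiving €17 (the €6 wedge).
Gain to buyers: €4; to producers: €2. (They sum to €6.)

Buyers gain €4 per prescription; producers gain €2 per prescription.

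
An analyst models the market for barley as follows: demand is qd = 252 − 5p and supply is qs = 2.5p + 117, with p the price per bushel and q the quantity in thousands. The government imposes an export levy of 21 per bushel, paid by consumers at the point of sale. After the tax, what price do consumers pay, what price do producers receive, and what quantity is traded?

Consumers pay 25; producers receive 4; quantity = 127.

Before the tax: set 252 − 5p = 2.5p + 117 → p* = 18, q* = 162.
With the tax collected from consumers, demand (in seller-price terms) shifts: qd = 252 − 5(p + 21).
New equilibrium: consumers pay 25, producers receive 4, q = 127. (Wedge: pb − ps = 21.)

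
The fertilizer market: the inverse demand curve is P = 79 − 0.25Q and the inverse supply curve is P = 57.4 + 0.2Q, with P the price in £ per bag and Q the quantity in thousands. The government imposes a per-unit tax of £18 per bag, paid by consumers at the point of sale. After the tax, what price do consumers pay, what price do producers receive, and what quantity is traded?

Consumers pay £77; producers receive £59; quantity = 8.

Rewrite in direct form: Qd = 316 − 4P and Qs = 5P − 287.
Without the tax, 316 − 4P = 5P − 287 gives 9P = 603, so P* = £67 and Q* = 48.
With the tax collected from consumers, demand (in seller-price terms) shifts: Qd = 316 − 4(P + 18).
New equilibrium: consumers pay £77, producers receive £59, Q = 8. (Wedge: Pb − Ps = 18.)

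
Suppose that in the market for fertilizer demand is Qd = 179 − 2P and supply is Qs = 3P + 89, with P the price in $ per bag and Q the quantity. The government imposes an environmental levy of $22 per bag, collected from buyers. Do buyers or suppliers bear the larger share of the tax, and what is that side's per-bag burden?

Without the tax, 179 − 2P = 3P + 89 gives 5P = 90, so P* = $18 and Q* = 143.
With the tax collected from buyers, demand (in seller-price terms) shifts: Qd = 179 − 2(P + 22).
New equilibrium: buyers pay $31.2, suppliers receive $9.2, Q = 116.6. (Wedge: Pb − Ps = 22.)
Per-bag burden: buyers $13.2, suppliers $8.8.
Buyers take the larger share because demand is less price-elastic here (demand slope 2 vs supply slope 3).
The less price-elastic side of the market bears the larger share of a per-unit tax.

Buyers bear the larger share: $13.2 per bag.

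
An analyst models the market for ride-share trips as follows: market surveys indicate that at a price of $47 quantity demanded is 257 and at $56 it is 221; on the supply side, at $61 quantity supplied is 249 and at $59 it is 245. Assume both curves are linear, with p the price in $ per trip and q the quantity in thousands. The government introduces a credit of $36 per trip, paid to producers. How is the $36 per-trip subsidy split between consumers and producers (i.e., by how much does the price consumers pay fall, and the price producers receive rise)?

Consumers gain $12 per trip; producers gain $24 per trip.

Demand slope: (221 − 257)/(56 − 47) = -4, so qd = 445 − 4p.
Supply slope: (245 − 249)/(59 − 61) = 2, so qs = 2p + 127.
Before the subsidy: set 445 − 4p = 2p + 127 → p* = $53, q* = 233.
With a per-unit subsidy paid to producers, each receives p + 36 per unit sold, so supply becomes qs = 2(p + 36) + 127.
Solving gives q = 281 with consumers paying $41 and producers receiving $77 (the $36 wedge).
Gain to consumers: $12; to producers: $24. (They sum to $36.)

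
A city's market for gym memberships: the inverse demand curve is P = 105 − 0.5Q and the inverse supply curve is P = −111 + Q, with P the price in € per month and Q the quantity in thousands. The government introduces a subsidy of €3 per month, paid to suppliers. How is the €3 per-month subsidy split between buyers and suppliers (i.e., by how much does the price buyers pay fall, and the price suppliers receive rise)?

Buyers gain €1 per month; suppliers gain €2 per month.

Inverting to Q(P) form: Qd = 210 − 2P; Qs = P + 111.
Without the subsidy, 210 − 2P = P + 111 gives 3P = 99, so P* = €33 and Q* = 144.
With a per-unit subsidy paid to suppliers, each receives P + 3 per unit sold, so supply becomes Qs = (P + 3) + 111.
Solving gives Q = 146 with buyers paying €32 and suppliers receiving €35 (the €3 wedge).
Gain to buyers: €1; to suppliers: €2. (They sum to €3.)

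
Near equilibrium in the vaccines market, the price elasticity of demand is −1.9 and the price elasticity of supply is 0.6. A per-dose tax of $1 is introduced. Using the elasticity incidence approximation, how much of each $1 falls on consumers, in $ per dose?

Incidence ratio: consumers' share ≈ εs / (εs + |εd|) = 0.6 / (0.6 + 1.9) = 0.24.
So consumers bear ≈ 0.24 × $1 = $0.24; producers bear $0.76.

Consumers bear ≈ $0.24 per dose.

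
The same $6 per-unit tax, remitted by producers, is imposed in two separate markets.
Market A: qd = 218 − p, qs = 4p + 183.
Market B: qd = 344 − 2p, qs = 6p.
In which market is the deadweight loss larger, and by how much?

Market A: pre-tax p* = $7, q* = 211; post-tax q = 206.2; deadweight loss = $14.4.
Market B: pre-tax p* = $43, q* = 258; post-tax q = 249; deadweight loss = $27.
Difference: $14.4 vs $27 → market B is larger by $12.6.

Market B, by $12.6.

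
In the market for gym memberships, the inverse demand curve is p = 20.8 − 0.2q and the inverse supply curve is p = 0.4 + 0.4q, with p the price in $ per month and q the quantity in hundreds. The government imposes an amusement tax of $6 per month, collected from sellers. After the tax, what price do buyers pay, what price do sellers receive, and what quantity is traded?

Rewrite in direct form: qd = 104 − 5p and qs = 2.5p − 1.
Before the tax: set 104 − 5p = 2.5p − 1 → p* = $14, q* = 34.
With the tax collected from sellers, supply shifts: qs = 2.5(p − 6) − 1.
Solving gives q = 24 with buyers paying $16 and sellers receiving $10 (the $6 wedge).
The less price-elastic side of the market bears the larger share of a per-unit tax.

Buyers pay $16; sellers receive $10; quantity = 24.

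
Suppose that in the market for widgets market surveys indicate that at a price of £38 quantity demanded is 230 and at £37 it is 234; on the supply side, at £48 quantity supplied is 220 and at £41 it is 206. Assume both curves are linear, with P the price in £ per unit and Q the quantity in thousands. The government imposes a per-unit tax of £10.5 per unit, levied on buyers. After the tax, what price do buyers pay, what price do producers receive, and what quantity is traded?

Demand slope: (234 − 230)/(37 − 38) = -4, so Qd = 382 − 4P.
Supply slope: (206 − 220)/(41 − 48) = 2, so Qs = 2P + 124.
Before the tax: set 382 − 4P = 2P + 124 → P* = £43, Q* = 210.
With the tax collected from buyers, demand (in seller-price terms) shifts: Qd = 382 − 4(P + 10.5).
Solving gives Q = 196 with buyers paying £46.5 and producers receiving £36 (the £10.5 wedge).
The less price-elastic side of the market bears the larger share of a per-unit tax.

Buyers pay £46.5; producers receive £36; quantity = 196.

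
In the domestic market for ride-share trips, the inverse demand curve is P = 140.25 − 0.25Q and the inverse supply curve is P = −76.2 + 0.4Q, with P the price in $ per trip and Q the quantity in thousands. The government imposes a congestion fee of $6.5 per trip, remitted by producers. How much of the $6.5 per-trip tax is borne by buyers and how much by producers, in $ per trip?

Rewrite in direct form: Qd = 561 − 4P and Qs = 2.5P + 190.5.
Without the tax, 561 − 4P = 2.5P + 190.5 gives 6.5P = 370.5, so P* = $57 and Q* = 333.
With the tax collected from producers, supply shifts: Qs = 2.5(P − 6.5) + 190.5.
New equilibrium: buyers pay $59.5, producers receive $53, Q = 323. (Wedge: Pb − Ps = 6.5.)
Burden on buyers: $2.5; on producers: $4. (They sum to $6.5.)
The less price-elastic side of the market bears the larger share of a per-unit tax.

Buyers bear $2.5 per trip; producers bear $4 per trip.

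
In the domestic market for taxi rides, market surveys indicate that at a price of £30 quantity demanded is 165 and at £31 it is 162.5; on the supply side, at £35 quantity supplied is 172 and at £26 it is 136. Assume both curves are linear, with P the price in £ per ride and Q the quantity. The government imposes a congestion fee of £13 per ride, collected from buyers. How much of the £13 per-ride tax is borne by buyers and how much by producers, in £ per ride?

Demand slope: (162.5 − 165)/(31 − 30) = -2.5, so Qd = 240 − 2.5P.
Supply slope: (136 − 172)/(26 − 35) = 4, so Qs = 4P + 32.
Without the tax, 240 − 2.5P = 4P + 32 gives 6.5P = 208, so P* = £32 and Q* = 160.
With the tax collected from buyers, demand (in seller-price terms) shifts: Qd = 240 − 2.5(P + 13).
Solving gives Q = 140 with buyers paying £40 and producers receiving £27 (the £13 wedge).
Burden on buyers: £8; on producers: £5. (They sum to £13.)

Buyers bear £8 per ride; producers bear £5 per ride.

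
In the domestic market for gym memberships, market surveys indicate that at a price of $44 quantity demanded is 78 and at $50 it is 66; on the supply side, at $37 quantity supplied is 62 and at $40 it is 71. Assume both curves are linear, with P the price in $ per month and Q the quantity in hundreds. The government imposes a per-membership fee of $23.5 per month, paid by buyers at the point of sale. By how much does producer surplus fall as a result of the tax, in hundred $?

Producer surplus falls by $619.46 hundred.

Demand slope: (66 − 78)/(50 − 44) = -2, so Qd = 166 − 2P.
Supply slope: (71 − 62)/(40 − 37) = 3, so Qs = 3P − 49.
Without the tax, 166 − 2P = 3P − 49 gives 5P = 215, so P* = $43 and Q* = 80.
With the tax collected from buyers, demand (in seller-price terms) shifts: Qd = 166 − 2(P + 23.5).
New equilibrium: buyers pay $57.1, producers receive $33.6, Q = 51.8. (Wedge: Pb − Ps = 23.5.)
ΔPS is the trapezoid between Q = 51.8 and Q = 80 of height $9.4: ½ · (80 + 51.8) · 9.4 = $619.46.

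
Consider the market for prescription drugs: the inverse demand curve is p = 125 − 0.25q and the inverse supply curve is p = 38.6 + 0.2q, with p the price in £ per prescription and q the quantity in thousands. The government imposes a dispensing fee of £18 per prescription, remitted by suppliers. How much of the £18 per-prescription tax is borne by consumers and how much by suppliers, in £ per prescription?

Consumers bear £10 per prescription; suppliers bear £8 per prescription.

Inverting to q(p) form: qd = 500 − 4p; qs = 5p − 193.
Before the tax: set 500 − 4p = 5p − 193 → p* = £77, q* = 192.
With the tax collected from suppliers, supply shifts: qs = 5(p − 18) − 193.
New equilibrium: consumers pay £87, suppliers receive £69, q = 152. (Wedge: pb − ps = 18.)
Burden on consumers: £10; on suppliers: £8. (They sum to £18.)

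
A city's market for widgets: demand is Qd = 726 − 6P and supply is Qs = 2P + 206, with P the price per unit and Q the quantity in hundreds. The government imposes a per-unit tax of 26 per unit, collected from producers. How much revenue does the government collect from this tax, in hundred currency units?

Without the tax, 726 − 6P = 2P + 206 gives 8P = 520, so P* = 65 and Q* = 336.
With the tax collected from producers, supply shifts: Qs = 2(P − 26) + 206.
Solving gives Q = 297 with consumers paying 71.5 and producers receiving 45.5 (the 26 wedge).
Revenue = t · Q = 26 · 297 = 7722.

Tax revenue = 7722 hundred.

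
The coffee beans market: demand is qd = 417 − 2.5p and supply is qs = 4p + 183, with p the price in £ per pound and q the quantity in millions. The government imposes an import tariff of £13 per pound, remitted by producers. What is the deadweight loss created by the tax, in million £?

Without the tax, 417 − 2.5p = 4p + 183 gives 6.5p = 234, so p* = £36 and q* = 327.
With the tax collected from producers, supply shifts: qs = 4(p − 13) + 183.
New equilibrium: consumers pay £44, producers receive £31, q = 307. (Wedge: pb − ps = 13.)
Quantity falls by |ΔQ| = |327 − 307| = 20.
DWL = ½ · t · |ΔQ| = ½ · 13 · 20 = £130.

Deadweight loss = £130 million.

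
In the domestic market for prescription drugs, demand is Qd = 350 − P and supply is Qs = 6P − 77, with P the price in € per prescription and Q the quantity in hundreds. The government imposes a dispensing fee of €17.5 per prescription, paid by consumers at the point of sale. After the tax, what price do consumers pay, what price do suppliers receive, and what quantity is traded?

Before the tax: set 350 − P = 6P − 77 → P* = €61, Q* = 289.
With the tax collected from consumers, demand (in seller-price terms) shifts: Qd = 350 − (P + 17.5).
New equilibrium: consumers pay €76, suppliers receive €58.5, Q = 274. (Wedge: Pb − Ps = 17.5.)

Consumers pay €76; suppliers receive €58.5; quantity = 274.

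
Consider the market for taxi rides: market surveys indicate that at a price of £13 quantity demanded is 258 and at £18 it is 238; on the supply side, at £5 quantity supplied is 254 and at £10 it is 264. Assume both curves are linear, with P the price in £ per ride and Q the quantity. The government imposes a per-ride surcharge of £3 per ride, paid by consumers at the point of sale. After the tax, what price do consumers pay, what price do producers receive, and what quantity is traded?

Demand slope: (238 − 258)/(18 − 13) = -4, so Qd = 310 − 4P.
Supply slope: (264 − 254)/(10 − 5) = 2, so Qs = 2P + 244.
Without the tax, 310 − 4P = 2P + 244 gives 6P = 66, so P* = £11 and Q* = 266.
With the tax collected from consumers, demand (in seller-price terms) shifts: Qd = 310 − 4(P + 3).
Solving gives Q = 262 with consumers paying £12 and producers receiving £9 (the £3 wedge).

Consumers pay £12; producers receive £9; quantity = 262.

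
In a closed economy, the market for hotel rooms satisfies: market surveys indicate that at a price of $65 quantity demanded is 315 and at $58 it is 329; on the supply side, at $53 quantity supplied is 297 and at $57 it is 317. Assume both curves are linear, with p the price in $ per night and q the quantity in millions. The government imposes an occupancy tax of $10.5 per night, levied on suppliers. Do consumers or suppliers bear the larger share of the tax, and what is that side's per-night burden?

Consumers bear the larger share: $7.5 per night.

Demand slope: (329 − 315)/(58 − 65) = -2, so qd = 445 − 2p.
Supply slope: (317 − 297)/(57 − 53) = 5, so qs = 5p + 32.
Without the tax, 445 − 2p = 5p + 32 gives 7p = 413, so p* = $59 and q* = 327.
With the tax collected from suppliers, supply shifts: qs = 5(p − 10.5) + 32.
New equilibrium: consumers pay $66.5, suppliers receive $56, q = 312. (Wedge: pb − ps = 10.5.)
Per-night burden: consumers $7.5, suppliers $3.
Consumers take the larger share because demand is less price-elastic here (demand slope 2 vs supply slope 5).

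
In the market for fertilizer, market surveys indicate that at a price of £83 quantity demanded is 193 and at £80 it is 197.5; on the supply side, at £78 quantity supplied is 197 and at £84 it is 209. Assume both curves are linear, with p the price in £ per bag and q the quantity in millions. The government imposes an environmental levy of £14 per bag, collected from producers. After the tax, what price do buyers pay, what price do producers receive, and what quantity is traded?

Demand slope: (197.5 − 193)/(80 − 83) = -1.5, so qd = 317.5 − 1.5p.
Supply slope: (209 − 197)/(84 − 78) = 2, so qs = 2p + 41.
Without the tax, 317.5 − 1.5p = 2p + 41 gives 3.5p = 276.5, so p* = £79 and q* = 199.
With the tax collected from producers, supply shifts: qs = 2(p − 14) + 41.
New equilibrium: buyers pay £87, producers receive £73, q = 187. (Wedge: pb − ps = 14.)

Buyers pay £87; producers receive £73; quantity = 187.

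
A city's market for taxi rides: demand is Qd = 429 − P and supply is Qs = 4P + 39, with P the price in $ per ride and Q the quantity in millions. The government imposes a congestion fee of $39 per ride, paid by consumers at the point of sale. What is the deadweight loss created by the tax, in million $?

Deadweight loss = $608.4 million.

Without the tax, 429 − P = 4P + 39 gives 5P = 390, so P* = $78 and Q* = 351.
With the tax collected from consumers, demand (in seller-price terms) shifts: Qd = 429 − (P + 39).
Solving gives Q = 319.8 with consumers paying $109.2 and producers receiving $70.2 (the $39 wedge).
Quantity falls by |ΔQ| = |351 − 319.8| = 31.2.
DWL = ½ · t · |ΔQ| = ½ · 39 · 31.2 = $608.4.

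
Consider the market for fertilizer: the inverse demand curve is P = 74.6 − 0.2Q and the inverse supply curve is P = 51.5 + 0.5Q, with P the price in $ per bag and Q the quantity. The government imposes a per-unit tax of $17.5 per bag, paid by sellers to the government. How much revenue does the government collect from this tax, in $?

Inverting to Q(P) form: Qd = 373 − 5P; Qs = 2P − 103.
Before the tax: set 373 − 5P = 2P − 103 → P* = $68, Q* = 33.
With the tax collected from sellers, supply shifts: Qs = 2(P − 17.5) − 103.
New equilibrium: buyers pay $73, sellers receive $55.5, Q = 8. (Wedge: Pb − Ps = 17.5.)
Revenue = t · Q = 17.5 · 8 = $140.

Tax revenue = $140.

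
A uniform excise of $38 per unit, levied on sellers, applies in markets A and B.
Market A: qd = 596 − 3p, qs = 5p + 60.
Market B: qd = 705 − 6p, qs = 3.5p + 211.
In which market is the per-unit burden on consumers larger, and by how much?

Market A, by $9.75.

Market A: pre-tax p* = $67, q* = 395; post-tax q = 323.75; per-unit burden on consumers = $23.75.
Market B: pre-tax p* = $52, q* = 393; post-tax q = 309; per-unit burden on consumers = $14.
Difference: $23.75 vs $14 → market A is larger by $9.75.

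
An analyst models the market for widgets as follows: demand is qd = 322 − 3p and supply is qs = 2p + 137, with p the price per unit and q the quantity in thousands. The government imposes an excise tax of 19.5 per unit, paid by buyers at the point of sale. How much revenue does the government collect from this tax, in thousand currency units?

Tax revenue = 3658.2 thousand.

Without the tax, 322 − 3p = 2p + 137 gives 5p = 185, so p* = 37 and q* = 211.
With the tax collected from buyers, demand (in seller-price terms) shifts: qd = 322 − 3(p + 19.5).
Solving gives q = 187.6 with buyers paying 44.8 and suppliers receiving 25.3 (the 19.5 wedge).
Revenue = t · Q = 19.5 · 187.6 = 3658.2.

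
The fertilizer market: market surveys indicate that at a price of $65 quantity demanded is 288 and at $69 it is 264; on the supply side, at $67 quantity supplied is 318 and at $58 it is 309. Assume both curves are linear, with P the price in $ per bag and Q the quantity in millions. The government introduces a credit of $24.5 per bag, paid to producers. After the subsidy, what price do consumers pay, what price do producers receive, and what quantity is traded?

Demand slope: (264 − 288)/(69 − 65) = -6, so Qd = 678 − 6P.
Supply slope: (309 − 318)/(58 − 67) = 1, so Qs = P + 251.
Without the subsidy, 678 − 6P = P + 251 gives 7P = 427, so P* = $61 and Q* = 312.
With a per-unit subsidy paid to producers, each receives P + 24.5 per unit sold, so supply becomes Qs = (P + 24.5) + 251.
New equilibrium: consumers pay $57.5, producers receive $82, Q = 333. (Wedge: Pb − Ps = −24.5.)

Consumers pay $57.5; producers receive $82; quantity = 333.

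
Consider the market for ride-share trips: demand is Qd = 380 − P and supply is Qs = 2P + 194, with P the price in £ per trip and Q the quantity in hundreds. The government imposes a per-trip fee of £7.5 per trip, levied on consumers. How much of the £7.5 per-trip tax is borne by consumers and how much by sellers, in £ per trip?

Before the tax: set 380 − P = 2P + 194 → P* = £62, Q* = 318.
With the tax collected from consumers, demand (in seller-price terms) shifts: Qd = 380 − (P + 7.5).
Solving gives Q = 313 with consumers paying £67 and sellers receiving £59.5 (the £7.5 wedge).
Burden on consumers: £5; on sellers: £2.5. (They sum to £7.5.)
The less price-elastic side of the market bears the larger share of a per-unit tax.

Consumers bear £5 per trip; sellers bear £2.5 per trip.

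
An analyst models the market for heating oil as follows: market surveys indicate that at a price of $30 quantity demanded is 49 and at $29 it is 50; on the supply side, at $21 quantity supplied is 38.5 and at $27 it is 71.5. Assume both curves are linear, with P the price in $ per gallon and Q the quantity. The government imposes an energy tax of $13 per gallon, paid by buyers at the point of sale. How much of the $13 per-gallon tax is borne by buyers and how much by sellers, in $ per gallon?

Buyers bear $11 per gallon; sellers bear $2 per gallon.

Demand slope: (50 − 49)/(29 − 30) = -1, so Qd = 79 − P.
Supply slope: (71.5 − 38.5)/(27 − 21) = 5.5, so Qs = 5.5P − 77.
Before the tax: set 79 − P = 5.5P − 77 → P* = $24, Q* = 55.
With the tax collected from buyers, demand (in seller-price terms) shifts: Qd = 79 − (P + 13).
Solving gives Q = 44 with buyers paying $35 and sellers receiving $22 (the $13 wedge).
Burden on buyers: $11; on sellers: $2. (They sum to $13.)
The less price-elastic side of the market bears the larger share of a per-unit tax.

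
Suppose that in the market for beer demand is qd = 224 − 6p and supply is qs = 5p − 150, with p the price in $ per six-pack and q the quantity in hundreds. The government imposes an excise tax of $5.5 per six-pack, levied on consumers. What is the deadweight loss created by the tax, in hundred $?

Deadweight loss = $41.25 hundred.

Without the tax, 224 − 6p = 5p − 150 gives 11p = 374, so p* = $34 and q* = 20.
With the tax collected from consumers, demand (in seller-price terms) shifts: qd = 224 − 6(p + 5.5).
Solving gives q = 5 with consumers paying $36.5 and producers receiving $31 (the $5.5 wedge).
Quantity falls by |ΔQ| = |20 − 5| = 15.
DWL = ½ · t · |ΔQ| = ½ · 5.5 · 15 = $41.25.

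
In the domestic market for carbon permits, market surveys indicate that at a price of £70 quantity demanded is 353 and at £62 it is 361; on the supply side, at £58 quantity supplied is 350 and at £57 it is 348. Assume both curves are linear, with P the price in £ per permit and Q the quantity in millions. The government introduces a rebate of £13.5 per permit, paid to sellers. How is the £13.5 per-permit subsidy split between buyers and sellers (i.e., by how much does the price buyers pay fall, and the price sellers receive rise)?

Demand slope: (361 − 353)/(62 − 70) = -1, so Qd = 423 − P.
Supply slope: (348 − 350)/(57 − 58) = 2, so Qs = 2P + 234.
Before the subsidy: set 423 − P = 2P + 234 → P* = £63, Q* = 360.
With a per-unit subsidy paid to sellers, each receives P + 13.5 per unit sold, so supply becomes Qs = 2(P + 13.5) + 234.
Solving gives Q = 369 with buyers paying £54 and sellers receiving £67.5 (the £13.5 wedge).
Gain to buyers: £9; to sellers: £4.5. (They sum to £13.5.)

Buyers gain £9 per permit; sellers gain £4.5 per permit.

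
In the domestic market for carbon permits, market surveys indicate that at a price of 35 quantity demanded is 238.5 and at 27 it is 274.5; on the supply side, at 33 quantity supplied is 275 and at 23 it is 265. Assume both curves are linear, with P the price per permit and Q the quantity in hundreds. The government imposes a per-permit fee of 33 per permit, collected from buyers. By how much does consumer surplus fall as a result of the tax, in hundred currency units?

Demand slope: (274.5 − 238.5)/(27 − 35) = -4.5, so Qd = 396 − 4.5P.
Supply slope: (265 − 275)/(23 − 33) = 1, so Qs = P + 242.
Without the tax, 396 − 4.5P = P + 242 gives 5.5P = 154, so P* = 28 and Q* = 270.
With the tax collected from buyers, demand (in seller-price terms) shifts: Qd = 396 − 4.5(P + 33).
New equilibrium: buyers pay 34, producers receive 1, Q = 243. (Wedge: Pb − Ps = 33.)
ΔCS is the trapezoid between Q = 243 and Q = 270 of height 6: ½ · (270 + 243) · 6 = 1539.

Consumer surplus falls by 1539 hundred.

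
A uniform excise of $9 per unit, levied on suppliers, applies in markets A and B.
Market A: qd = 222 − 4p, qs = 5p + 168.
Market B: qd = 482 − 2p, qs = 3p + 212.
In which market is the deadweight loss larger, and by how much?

Market A, by $41.4.

Market A: pre-tax p* = $6, q* = 198; post-tax q = 178; deadweight loss = $90.
Market B: pre-tax p* = $54, q* = 374; post-tax q = 363.2; deadweight loss = $48.6.
Difference: $90 vs $48.6 → market A is larger by $41.4.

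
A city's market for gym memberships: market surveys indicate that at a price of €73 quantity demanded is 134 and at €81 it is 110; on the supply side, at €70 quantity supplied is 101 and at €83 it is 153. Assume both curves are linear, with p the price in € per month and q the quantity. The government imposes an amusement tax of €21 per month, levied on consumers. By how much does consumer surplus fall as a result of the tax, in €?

Demand slope: (110 − 134)/(81 − 73) = -3, so qd = 353 − 3p.
Supply slope: (153 − 101)/(83 − 70) = 4, so qs = 4p − 179.
Without the tax, 353 − 3p = 4p − 179 gives 7p = 532, so p* = €76 and q* = 125.
With the tax collected from consumers, demand (in seller-price terms) shifts: qd = 353 − 3(p + 21).
New equilibrium: consumers pay €88, sellers receive €67, q = 89. (Wedge: pb − ps = 21.)
ΔCS is the trapezoid between Q = 89 and Q = 125 of height €12: ½ · (125 + 89) · 12 = €1284.

Consumer surplus falls by €1284.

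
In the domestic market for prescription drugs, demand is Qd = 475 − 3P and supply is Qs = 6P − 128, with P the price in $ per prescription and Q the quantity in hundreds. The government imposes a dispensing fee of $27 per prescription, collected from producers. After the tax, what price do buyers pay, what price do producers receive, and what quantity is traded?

Buyers pay $85; producers receive $58; quantity = 220.

Before the tax: set 475 − 3P = 6P − 128 → P* = $67, Q* = 274.
With the tax collected from producers, supply shifts: Qs = 6(P − 27) − 128.
New equilibrium: buyers pay $85, producers receive $58, Q = 220. (Wedge: Pb − Ps = 27.)
The less price-elastic side of the market bears the larger share of a per-unit tax.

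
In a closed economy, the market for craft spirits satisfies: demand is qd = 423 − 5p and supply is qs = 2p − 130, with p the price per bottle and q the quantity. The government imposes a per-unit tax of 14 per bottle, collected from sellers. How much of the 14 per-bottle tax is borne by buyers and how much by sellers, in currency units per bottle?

Before the tax: set 423 − 5p = 2p − 130 → p* = 79, q* = 28.
With the tax collected from sellers, supply shifts: qs = 2(p − 14) − 130.
Solving gives q = 8 with buyers paying 83 and sellers receiving 69 (the 14 wedge).
Burden on buyers: 4; on sellers: 10. (They sum to 14.)

Buyers bear 4 per bottle; sellers bear 10 per bottle.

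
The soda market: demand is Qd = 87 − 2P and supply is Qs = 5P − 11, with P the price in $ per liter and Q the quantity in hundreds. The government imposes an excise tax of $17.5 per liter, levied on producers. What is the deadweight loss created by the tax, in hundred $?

Without the tax, 87 − 2P = 5P − 11 gives 7P = 98, so P* = $14 and Q* = 59.
With the tax collected from producers, supply shifts: Qs = 5(P − 17.5) − 11.
New equilibrium: buyers pay $26.5, producers receive $9, Q = 34. (Wedge: Pb − Ps = 17.5.)
Quantity falls by |ΔQ| = |59 − 34| = 25.
DWL = ½ · t · |ΔQ| = ½ · 17.5 · 25 = $218.75.

Deadweight loss = $218.75 hundred.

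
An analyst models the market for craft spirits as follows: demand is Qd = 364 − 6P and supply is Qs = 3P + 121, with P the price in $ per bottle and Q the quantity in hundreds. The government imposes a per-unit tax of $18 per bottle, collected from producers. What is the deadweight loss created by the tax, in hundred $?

Deadweight loss = $324 hundred.

Without the tax, 364 − 6P = 3P + 121 gives 9P = 243, so P* = $27 and Q* = 202.
With the tax collected from producers, supply shifts: Qs = 3(P − 18) + 121.
New equilibrium: consumers pay $33, producers receive $15, Q = 166. (Wedge: Pb − Ps = 18.)
Quantity falls by |ΔQ| = |202 − 166| = 36.
DWL = ½ · t · |ΔQ| = ½ · 18 · 36 = $324.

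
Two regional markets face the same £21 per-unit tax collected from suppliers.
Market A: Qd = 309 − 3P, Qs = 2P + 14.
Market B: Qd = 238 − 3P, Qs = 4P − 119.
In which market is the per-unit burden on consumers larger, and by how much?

Market B, by £3.6.

Market A: pre-tax P* = £59, Q* = 132; post-tax Q = 106.8; per-unit burden on consumers = £8.4.
Market B: pre-tax P* = £51, Q* = 85; post-tax Q = 49; per-unit burden on consumers = £12.
Difference: £8.4 vs £12 → market B is larger by £3.6.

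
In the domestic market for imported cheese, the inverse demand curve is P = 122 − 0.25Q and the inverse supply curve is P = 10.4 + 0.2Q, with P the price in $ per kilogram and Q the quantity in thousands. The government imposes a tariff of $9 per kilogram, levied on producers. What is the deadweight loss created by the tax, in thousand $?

Deadweight loss = $90 thousand.

Rewrite in direct form: Qd = 488 − 4P and Qs = 5P − 52.
Without the tax, 488 − 4P = 5P − 52 gives 9P = 540, so P* = $60 and Q* = 248.
With the tax collected from producers, supply shifts: Qs = 5(P − 9) − 52.
Solving gives Q = 228 with buyers paying $65 and producers receiving $56 (the $9 wedge).
Quantity falls by |ΔQ| = |248 − 228| = 20.
DWL = ½ · t · |ΔQ| = ½ · 9 · 20 = $90.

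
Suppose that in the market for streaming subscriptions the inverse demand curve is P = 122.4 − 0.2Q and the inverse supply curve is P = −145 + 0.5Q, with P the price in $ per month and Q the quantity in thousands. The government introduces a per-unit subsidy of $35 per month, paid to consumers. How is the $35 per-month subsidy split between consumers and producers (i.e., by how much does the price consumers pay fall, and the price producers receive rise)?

Consumers gain $10 per month; producers gain $25 per month.

Rewrite in direct form: Qd = 612 − 5P and Qs = 2P + 290.
Without the subsidy, 612 − 5P = 2P + 290 gives 7P = 322, so P* = $46 and Q* = 382.
With a per-unit subsidy paid to consumers, each effectively pays P − 35, so demand becomes Qd = 612 − 5(P − 35).
Solving gives Q = 432 with consumers paying $36 and producers receiving $71 (the $35 wedge).
Gain to consumers: $10; to producers: $25. (They sum to $35.)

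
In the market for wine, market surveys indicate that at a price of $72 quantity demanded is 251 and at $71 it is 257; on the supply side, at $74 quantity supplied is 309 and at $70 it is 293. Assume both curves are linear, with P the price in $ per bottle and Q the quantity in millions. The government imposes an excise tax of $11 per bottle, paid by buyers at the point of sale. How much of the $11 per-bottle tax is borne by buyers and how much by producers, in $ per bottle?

Buyers bear $4.4 per bottle; producers bear $6.6 per bottle.

Demand slope: (257 − 251)/(71 − 72) = -6, so Qd = 683 − 6P.
Supply slope: (293 − 309)/(70 − 74) = 4, so Qs = 4P + 13.
Without the tax, 683 − 6P = 4P + 13 gives 10P = 670, so P* = $67 and Q* = 281.
With the tax collected from buyers, demand (in seller-price terms) shifts: Qd = 683 − 6(P + 11).
New equilibrium: buyers pay $71.4, producers receive $60.4, Q = 254.6. (Wedge: Pb − Ps = 11.)
Burden on buyers: $4.4; on producers: $6.6. (They sum to $11.)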